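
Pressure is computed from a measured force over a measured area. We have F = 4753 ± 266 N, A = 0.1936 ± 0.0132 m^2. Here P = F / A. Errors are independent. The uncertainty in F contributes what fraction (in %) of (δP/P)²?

(δP/P)² = (1·δF/F)² + (-1·δA/A)²
  F term: (1×0.0560)² = 0.00313
  A term: (-1×0.0682)² = 0.00465
Total = 0.00778. Share from F = 0.00313/0.00778 = 0.403.

40.3%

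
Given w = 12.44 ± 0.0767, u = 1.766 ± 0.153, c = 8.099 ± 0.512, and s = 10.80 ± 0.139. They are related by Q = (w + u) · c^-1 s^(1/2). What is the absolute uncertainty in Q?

Let h = w + u = 14.21. δh = √(δw² + δu²) = √(0.00588 + 0.0234) = 0.171, so δh/h = 0.0120.
Q is then a monomial in h, c, s:
δQ/Q = √((δh/h)² + (-1·δc/c)² + (½·δs/s)²) = √(0.000145 + 0.00400 + 4.14e-05) = 0.0647
Q = 5.764, so δQ = 0.0647 × 5.764 = 0.373.

0.373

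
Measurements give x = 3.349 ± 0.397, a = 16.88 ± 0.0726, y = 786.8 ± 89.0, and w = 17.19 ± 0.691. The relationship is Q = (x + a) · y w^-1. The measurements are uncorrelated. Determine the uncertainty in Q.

Let u = x + a = 20.23. δu = √(δx² + δa²) = √(0.158 + 0.00527) = 0.404, so δu/u = 0.0200.
Q is then a monomial in u, y, w:
δQ/Q = √((δu/u)² + (1·δy/y)² + (-1·δw/w)²) = √(0.000398 + 0.0128 + 0.00162) = 0.122
Q = 925.9, so δQ = 0.122 × 925.9 = 113.

113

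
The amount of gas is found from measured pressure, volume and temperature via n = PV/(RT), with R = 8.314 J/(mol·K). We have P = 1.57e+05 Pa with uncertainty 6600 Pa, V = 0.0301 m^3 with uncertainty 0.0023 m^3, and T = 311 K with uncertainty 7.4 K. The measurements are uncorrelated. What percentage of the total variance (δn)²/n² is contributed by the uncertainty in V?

71.4%

(δn/n)² = (1·δP/P)² + (1·δV/V)² + (-1·δT/T)²
  P term: (1×0.0420)² = 0.00177
  V term: (1×0.0764)² = 0.00584
  T term: (-1×0.0238)² = 0.000566
Total = 0.00817. Share from V = 0.00584/0.00817 = 0.714.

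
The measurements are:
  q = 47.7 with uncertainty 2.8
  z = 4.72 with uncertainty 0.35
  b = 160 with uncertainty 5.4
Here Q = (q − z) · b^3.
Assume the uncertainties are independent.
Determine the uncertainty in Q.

Let u = q − z = 43.0. δu = √(δq² + δz²) = √(7.84 + 0.122) = 2.82, so δu/u = 0.0657.
Q is then a monomial in u, b:
δQ/Q = √((δu/u)² + (3·δb/b)²) = √(0.00431 + 0.0103) = 0.121
Q = 1.76e+08, so δQ = 0.121 × 1.76e+08 = 2.12e+07.

2.12e+07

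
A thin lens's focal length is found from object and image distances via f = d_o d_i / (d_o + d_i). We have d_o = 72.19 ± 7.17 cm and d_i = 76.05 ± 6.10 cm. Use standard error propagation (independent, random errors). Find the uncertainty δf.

2.38 cm

∂f/∂d_o = (d_i/(d_o+d_i))² = 0.263;  ∂f/∂d_i = (d_o/(d_o+d_i))² = 0.237
δf = √((∂f/∂d_o · δd_o)² + (∂f/∂d_i · δd_i)²) = √(3.56 + 2.09) = 2.38 cm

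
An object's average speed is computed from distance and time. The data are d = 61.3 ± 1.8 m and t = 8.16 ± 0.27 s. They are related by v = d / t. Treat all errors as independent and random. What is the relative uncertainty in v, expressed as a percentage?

4.42%

Each factor contributes (exponent × relative error)² to (δv/v)²:
  (1·δd/d)² = (1×0.0294)² = 0.000862;  (-1·δt/t)² = (-1×0.0331)² = 0.00109
δv/v = √(0.00196) = 0.0442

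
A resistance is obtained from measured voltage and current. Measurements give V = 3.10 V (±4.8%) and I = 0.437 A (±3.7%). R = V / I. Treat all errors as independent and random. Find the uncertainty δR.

For a monomial R ∝ V, I^-1, fractional errors add in quadrature:
  (1·δV/V)² = (1×0.0480)² = 0.00230;  (-1·δI/I)² = (-1×0.0370)² = 0.00137
δR/R = √(0.00367) = 0.0606
R = 7.09 Ω, so δR = 0.0606 × 7.09 = 0.430 Ω.

0.430 Ω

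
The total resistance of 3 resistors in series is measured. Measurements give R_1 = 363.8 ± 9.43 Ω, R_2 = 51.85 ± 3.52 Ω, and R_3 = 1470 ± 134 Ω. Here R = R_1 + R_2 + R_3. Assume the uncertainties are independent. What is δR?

134 Ω

Each term contributes (cᵢ δxᵢ)² to (δR)²:
  (δR_1)² = 88.9;  (δR_2)² = 12.4;  (δR_3)² = 18000
δR = √(18100) = 134 Ω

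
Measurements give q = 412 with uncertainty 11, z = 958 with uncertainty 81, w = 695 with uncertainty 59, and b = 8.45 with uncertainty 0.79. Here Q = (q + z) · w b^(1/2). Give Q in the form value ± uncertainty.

Let u = q + z = 1370. δu = √(δq² + δz²) = √(121 + 6560) = 81.7, so δu/u = 0.0597.
Q is then a monomial in u, w, b:
δQ/Q = √((δu/u)² + (1·δw/w)² + (½·δb/b)²) = √(0.00356 + 0.00721 + 0.00219) = 0.114
Q = 2.77e+06, so δQ = 0.114 × 2.77e+06 = 3.15e+05.

(2.77 ± 0.315) × 10^6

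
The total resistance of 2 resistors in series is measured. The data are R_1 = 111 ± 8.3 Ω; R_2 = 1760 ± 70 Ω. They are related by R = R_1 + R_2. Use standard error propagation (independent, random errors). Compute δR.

70.5 Ω

Each term contributes (cᵢ δxᵢ)² to (δR)²:
  (δR_1)² = 68.9;  (δR_2)² = 4900
δR = √(4970) = 70.5 Ω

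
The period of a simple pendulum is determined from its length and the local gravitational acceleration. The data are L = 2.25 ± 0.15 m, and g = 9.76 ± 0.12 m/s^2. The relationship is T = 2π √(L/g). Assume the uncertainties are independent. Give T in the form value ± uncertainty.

For a monomial T ∝ L^(1/2), g^(-1/2), fractional errors add in quadrature:
  (½·δL/L)² = (0.5×0.0667)² = 0.00111;  (−½·δg/g)² = (-0.5×0.0123)² = 3.78e-05
δT/T = √(0.00115) = 0.0339
T = 3.02 s, so δT = 0.0339 × 3.02 = 0.102 s.

3.02 ± 0.102 s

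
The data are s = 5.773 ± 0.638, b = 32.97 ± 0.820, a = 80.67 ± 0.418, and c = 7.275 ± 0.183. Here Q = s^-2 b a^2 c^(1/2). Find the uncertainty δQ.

Products/powers → add relative errors in quadrature, weighted by exponent:
  (-2·δs/s)² = (-2×0.111)² = 0.0489;  (1·δb/b)² = (1×0.0249)² = 0.000619;  (2·δa/a)² = (2×0.00518)² = 0.000107;  (½·δc/c)² = (0.5×0.0252)² = 0.000158
δQ/Q = √(0.0497) = 0.223
Q = 17360, so δQ = 0.223 × 17360 = 3870.

3870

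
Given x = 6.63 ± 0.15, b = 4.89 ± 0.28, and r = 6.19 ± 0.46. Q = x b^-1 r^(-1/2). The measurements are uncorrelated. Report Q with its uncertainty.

0.545 ± 0.0392

Products/powers → add relative errors in quadrature, weighted by exponent:
  (1·δx/x)² = (1×0.0226)² = 0.000512;  (-1·δb/b)² = (-1×0.0573)² = 0.00328;  (−½·δr/r)² = (-0.5×0.0743)² = 0.00138
δQ/Q = √(0.00517) = 0.0719
Q = 0.545, so δQ = 0.0719 × 0.545 = 0.0392.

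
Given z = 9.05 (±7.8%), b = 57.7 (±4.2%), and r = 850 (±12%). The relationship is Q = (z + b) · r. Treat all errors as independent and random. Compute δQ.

Let u = z + b = 66.8. δu = √(δz² + δb²) = √(0.498 + 5.87) = 2.52, so δu/u = 0.0378.
Q is then a monomial in u, r:
δQ/Q = √((δu/u)² + (1·δr/r)²) = √(0.00143 + 0.0144) = 0.126
Q = 56700, so δQ = 0.126 × 56700 = 7140.

7140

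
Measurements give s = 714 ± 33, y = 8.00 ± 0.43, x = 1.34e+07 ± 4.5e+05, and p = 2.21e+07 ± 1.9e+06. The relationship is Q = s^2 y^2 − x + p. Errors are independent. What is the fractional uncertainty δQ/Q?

0.121

Let w = s^2·y^2 = 3.26e+07. δw/w = √((2·δs/s)² + (2·δy/y)²) = √(0.00854 + 0.0116) = 0.142, so δw = 4.63e+06.
Q = w − x + p: δQ = √(δw² + δx² + δp²) = √(2.14e+13 + 2.02e+11 + 3.61e+12) = 5.02e+06
Q = 4.13e+07, so δQ/Q = 5.02e+06/4.13e+07 = 0.121.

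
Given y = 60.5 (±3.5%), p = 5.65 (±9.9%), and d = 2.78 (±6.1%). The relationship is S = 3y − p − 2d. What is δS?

For a sum/difference, combine absolute errors in quadrature:
  (3·δy)² = 40.4;  (δp)² = 0.313;  (2·δd)² = 0.115
δS = √(40.8) = 6.39

6.39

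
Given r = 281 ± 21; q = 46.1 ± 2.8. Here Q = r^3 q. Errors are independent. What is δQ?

2.38e+08

Since Q is a product/quotient, work with relative uncertainties:
  (3·δr/r)² = (3×0.0747)² = 0.0503;  (1·δq/q)² = (1×0.0607)² = 0.00369
δQ/Q = √(0.0540) = 0.232
Q = 1.02e+09, so δQ = 0.232 × 1.02e+09 = 2.38e+08.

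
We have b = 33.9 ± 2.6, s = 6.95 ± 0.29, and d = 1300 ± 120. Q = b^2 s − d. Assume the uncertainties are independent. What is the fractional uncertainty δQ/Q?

Let p = b^2·s = 7990. δp/p = √((2·δb/b)² + (1·δs/s)²) = √(0.0235 + 0.00174) = 0.159, so δp = 1270.
Q = p − d: δQ = √(δp² + δd²) = √(1.61e+06 + 14400) = 1280
Q = 6690, so δQ/Q = 1280/6690 = 0.191.

0.191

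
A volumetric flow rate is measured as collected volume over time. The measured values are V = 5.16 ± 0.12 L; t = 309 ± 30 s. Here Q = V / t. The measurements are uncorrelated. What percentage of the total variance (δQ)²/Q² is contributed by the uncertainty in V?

5.43%

(δQ/Q)² = (1·δV/V)² + (-1·δt/t)²
  V term: (1×0.0233)² = 0.000541
  t term: (-1×0.0971)² = 0.00943
Total = 0.00997. Share from V = 0.000541/0.00997 = 0.0543.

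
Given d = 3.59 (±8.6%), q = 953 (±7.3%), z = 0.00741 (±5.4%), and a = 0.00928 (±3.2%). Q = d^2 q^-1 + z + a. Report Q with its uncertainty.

0.0302 ± 0.00258

Let p = d^2·q^-1 = 0.0135. δp/p = √((2·δd/d)² + (-1·δq/q)²) = √(0.0296 + 0.00533) = 0.187, so δp = 0.00253.
Q = p + z + a: δQ = √(δp² + δz² + δa²) = √(6.39e-06 + 1.6e-07 + 8.82e-08) = 0.00258
Q = 0.0302.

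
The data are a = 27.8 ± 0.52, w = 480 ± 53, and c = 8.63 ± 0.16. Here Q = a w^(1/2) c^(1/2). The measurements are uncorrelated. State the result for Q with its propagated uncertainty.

Products/powers → add relative errors in quadrature, weighted by exponent:
  (1·δa/a)² = (1×0.0187)² = 0.000350;  (½·δw/w)² = (0.5×0.110)² = 0.00305;  (½·δc/c)² = (0.5×0.0185)² = 8.59e-05
δQ/Q = √(0.00348) = 0.0590
Q = 1790, so δQ = 0.0590 × 1790 = 106.

1790 ± 106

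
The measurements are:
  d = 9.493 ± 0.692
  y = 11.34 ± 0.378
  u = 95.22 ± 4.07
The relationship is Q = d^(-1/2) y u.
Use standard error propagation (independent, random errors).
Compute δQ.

Q is a product of powers, so relative uncertainties combine in quadrature:
  (−½·δd/d)² = (-0.5×0.0729)² = 0.00133;  (1·δy/y)² = (1×0.0333)² = 0.00111;  (1·δu/u)² = (1×0.0427)² = 0.00183
δQ/Q = √(0.00427) = 0.0653
Q = 350.5, so δQ = 0.0653 × 350.5 = 22.9.

22.9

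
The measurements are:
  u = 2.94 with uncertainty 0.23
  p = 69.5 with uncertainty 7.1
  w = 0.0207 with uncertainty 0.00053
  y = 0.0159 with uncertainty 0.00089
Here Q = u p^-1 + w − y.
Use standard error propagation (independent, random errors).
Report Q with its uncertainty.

Let h = u·p^-1 = 0.0423. δh/h = √((1·δu/u)² + (-1·δp/p)²) = √(0.00612 + 0.0104) = 0.129, so δh = 0.00544.
Q = h + w − y: δQ = √(δh² + δw² + δy²) = √(2.96e-05 + 2.81e-07 + 7.92e-07) = 0.00554
Q = 0.0471.

0.0471 ± 0.00554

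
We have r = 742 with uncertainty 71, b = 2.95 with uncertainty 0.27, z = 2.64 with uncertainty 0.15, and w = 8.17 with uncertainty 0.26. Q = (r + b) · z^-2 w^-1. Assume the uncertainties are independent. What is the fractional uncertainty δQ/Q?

0.152

Let u = r + b = 745. δu = √(δr² + δb²) = √(5040 + 0.0729) = 71.0, so δu/u = 0.0953.
Q is then a monomial in u, z, w:
δQ/Q = √((δu/u)² + (-2·δz/z)² + (-1·δw/w)²) = √(0.00908 + 0.0129 + 0.00101) = 0.152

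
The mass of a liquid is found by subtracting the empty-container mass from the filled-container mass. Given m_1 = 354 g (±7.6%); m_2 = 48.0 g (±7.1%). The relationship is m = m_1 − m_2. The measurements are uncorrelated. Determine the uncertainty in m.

27.1 g

m is a linear combination, so absolute uncertainties add in quadrature:
  (δm_1)² = 724;  (δm_2)² = 11.6
δm = √(735) = 27.1 g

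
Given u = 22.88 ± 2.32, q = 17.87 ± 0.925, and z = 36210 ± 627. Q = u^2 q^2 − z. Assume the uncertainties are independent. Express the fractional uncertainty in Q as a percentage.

29.1%

Let p = u^2·q^2 = 167200. δp/p = √((2·δu/u)² + (2·δq/q)²) = √(0.0411 + 0.0107) = 0.228, so δp = 38100.
Q = p − z: δQ = √(δp² + δz²) = √(1.45e+09 + 3.93e+05) = 38100
Q = 131000, so δQ/Q = 38100/131000 = 0.291.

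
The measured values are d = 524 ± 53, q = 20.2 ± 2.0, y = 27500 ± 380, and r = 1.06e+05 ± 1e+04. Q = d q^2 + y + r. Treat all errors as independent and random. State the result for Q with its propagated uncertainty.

Let p = d·q^2 = 2.14e+05. δp/p = √((1·δd/d)² + (2·δq/q)²) = √(0.0102 + 0.0392) = 0.222, so δp = 47500.
Q = p + y + r: δQ = √(δp² + δy² + δr²) = √(2.26e+09 + 1.44e+05 + 1e+08) = 48600
Q = 3.47e+05.

(3.47 ± 0.486) × 10^5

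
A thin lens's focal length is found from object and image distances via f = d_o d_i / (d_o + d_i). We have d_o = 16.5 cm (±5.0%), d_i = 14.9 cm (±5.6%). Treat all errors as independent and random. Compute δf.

∂f/∂d_o = (d_i/(d_o+d_i))² = 0.225;  ∂f/∂d_i = (d_o/(d_o+d_i))² = 0.276
δf = √((∂f/∂d_o · δd_o)² + (∂f/∂d_i · δd_i)²) = √(0.0345 + 0.0531) = 0.296 cm

0.296 cm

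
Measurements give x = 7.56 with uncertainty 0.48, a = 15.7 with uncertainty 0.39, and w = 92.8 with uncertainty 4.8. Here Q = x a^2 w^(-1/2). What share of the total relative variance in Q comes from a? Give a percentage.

34.4%

(δQ/Q)² = (1·δx/x)² + (2·δa/a)² + (−½·δw/w)²
  x term: (1×0.0635)² = 0.00403
  a term: (2×0.0248)² = 0.00247
  w term: (-0.5×0.0517)² = 0.000669
Total = 0.00717. Share from a = 0.00247/0.00717 = 0.344.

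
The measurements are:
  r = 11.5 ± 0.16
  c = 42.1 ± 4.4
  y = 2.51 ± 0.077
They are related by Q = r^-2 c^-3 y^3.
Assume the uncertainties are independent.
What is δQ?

Q is a product of powers, so relative uncertainties combine in quadrature:
  (-2·δr/r)² = (-2×0.0139)² = 0.000774;  (-3·δc/c)² = (-3×0.105)² = 0.0983;  (3·δy/y)² = (3×0.0307)² = 0.00847
δQ/Q = √(0.108) = 0.328
Q = 1.6e-06, so δQ = 0.328 × 1.6e-06 = 5.26e-07.

5.26e-07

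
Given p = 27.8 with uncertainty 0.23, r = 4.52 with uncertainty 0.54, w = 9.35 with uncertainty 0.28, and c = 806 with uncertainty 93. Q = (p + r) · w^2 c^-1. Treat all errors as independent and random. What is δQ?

Let u = p + r = 32.3. δu = √(δp² + δr²) = √(0.0529 + 0.292) = 0.587, so δu/u = 0.0182.
Q is then a monomial in u, w, c:
δQ/Q = √((δu/u)² + (2·δw/w)² + (-1·δc/c)²) = √(0.000330 + 0.00359 + 0.0133) = 0.131
Q = 3.51, so δQ = 0.131 × 3.51 = 0.460.

0.460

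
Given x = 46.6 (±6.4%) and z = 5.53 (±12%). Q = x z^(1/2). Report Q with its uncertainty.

110 ± 9.61

Since Q is a product/quotient, work with relative uncertainties:
  (1·δx/x)² = (1×0.0640)² = 0.00410;  (½·δz/z)² = (0.5×0.120)² = 0.00360
δQ/Q = √(0.00770) = 0.0877
Q = 110, so δQ = 0.0877 × 110 = 9.61.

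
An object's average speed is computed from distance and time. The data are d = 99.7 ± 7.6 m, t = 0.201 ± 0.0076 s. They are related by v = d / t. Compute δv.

42.2 m/s

Products/powers → add relative errors in quadrature, weighted by exponent:
  (1·δd/d)² = (1×0.0762)² = 0.00581;  (-1·δt/t)² = (-1×0.0378)² = 0.00143
δv/v = √(0.00724) = 0.0851
v = 496 m/s, so δv = 0.0851 × 496 = 42.2 m/s.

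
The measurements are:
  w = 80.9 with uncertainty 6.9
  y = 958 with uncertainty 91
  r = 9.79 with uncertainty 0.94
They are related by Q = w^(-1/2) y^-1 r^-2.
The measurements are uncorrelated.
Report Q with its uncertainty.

Relative error in a monomial: (δQ/Q)² = Σ (nᵢ · δxᵢ/xᵢ)².
  (−½·δw/w)² = (-0.5×0.0853)² = 0.00182;  (-1·δy/y)² = (-1×0.0950)² = 0.00902;  (-2·δr/r)² = (-2×0.0960)² = 0.0369
δQ/Q = √(0.0477) = 0.218
Q = 1.21e-06, so δQ = 0.218 × 1.21e-06 = 2.65e-07.

(1.21 ± 0.265) × 10^-6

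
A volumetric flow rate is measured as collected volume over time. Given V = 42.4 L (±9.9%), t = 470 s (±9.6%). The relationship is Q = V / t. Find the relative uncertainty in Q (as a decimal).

0.138

Relative error in a monomial: (δQ/Q)² = Σ (nᵢ · δxᵢ/xᵢ)².
  (1·δV/V)² = (1×0.0990)² = 0.00980;  (-1·δt/t)² = (-1×0.0960)² = 0.00922
δQ/Q = √(0.0190) = 0.138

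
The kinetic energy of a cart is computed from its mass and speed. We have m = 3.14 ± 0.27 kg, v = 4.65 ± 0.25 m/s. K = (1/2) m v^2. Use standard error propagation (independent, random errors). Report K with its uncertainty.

33.9 ± 4.67 J

Each factor contributes (exponent × relative error)² to (δK/K)²:
  (1·δm/m)² = (1×0.0860)² = 0.00739;  (2·δv/v)² = (2×0.0538)² = 0.0116
δK/K = √(0.0190) = 0.138
K = 33.9 J, so δK = 0.138 × 33.9 = 4.67 J.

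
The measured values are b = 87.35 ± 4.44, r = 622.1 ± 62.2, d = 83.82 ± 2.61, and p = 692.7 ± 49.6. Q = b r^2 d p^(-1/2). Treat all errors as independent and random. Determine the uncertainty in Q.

2.28e+07

Since Q is a product/quotient, work with relative uncertainties:
  (1·δb/b)² = (1×0.0508)² = 0.00258;  (2·δr/r)² = (2×0.1000)² = 0.0400;  (1·δd/d)² = (1×0.0311)² = 0.000970;  (−½·δp/p)² = (-0.5×0.0716)² = 0.00128
δQ/Q = √(0.0448) = 0.212
Q = 1.077e+08, so δQ = 0.212 × 1.077e+08 = 2.28e+07.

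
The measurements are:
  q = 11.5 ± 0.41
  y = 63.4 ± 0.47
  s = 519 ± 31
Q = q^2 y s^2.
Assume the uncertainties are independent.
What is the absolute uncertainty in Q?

3.15e+08

Q is a product of powers, so relative uncertainties combine in quadrature:
  (2·δq/q)² = (2×0.0357)² = 0.00508;  (1·δy/y)² = (1×0.00741)² = 5.5e-05;  (2·δs/s)² = (2×0.0597)² = 0.0143
δQ/Q = √(0.0194) = 0.139
Q = 2.26e+09, so δQ = 0.139 × 2.26e+09 = 3.15e+08.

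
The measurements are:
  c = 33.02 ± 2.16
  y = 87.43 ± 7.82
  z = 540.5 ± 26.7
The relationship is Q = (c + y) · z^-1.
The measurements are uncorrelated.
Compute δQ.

Let u = c + y = 120.5. δu = √(δc² + δy²) = √(4.67 + 61.2) = 8.11, so δu/u = 0.0674.
Q is then a monomial in u, z:
δQ/Q = √((δu/u)² + (-1·δz/z)²) = √(0.00454 + 0.00244) = 0.0835
Q = 0.2228, so δQ = 0.0835 × 0.2228 = 0.0186.

0.0186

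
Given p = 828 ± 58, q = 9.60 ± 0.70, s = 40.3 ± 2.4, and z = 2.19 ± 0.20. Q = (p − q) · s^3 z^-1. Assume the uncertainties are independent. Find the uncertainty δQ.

Let u = p − q = 818. δu = √(δp² + δq²) = √(3360 + 0.490) = 58.0, so δu/u = 0.0709.
Q is then a monomial in u, s, z:
δQ/Q = √((δu/u)² + (3·δs/s)² + (-1·δz/z)²) = √(0.00502 + 0.0319 + 0.00834) = 0.213
Q = 2.45e+07, so δQ = 0.213 × 2.45e+07 = 5.2e+06.

5.2e+06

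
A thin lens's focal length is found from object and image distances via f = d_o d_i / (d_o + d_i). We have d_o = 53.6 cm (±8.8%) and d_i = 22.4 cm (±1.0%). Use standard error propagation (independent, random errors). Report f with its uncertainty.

∂f/∂d_o = (d_i/(d_o+d_i))² = 0.0869;  ∂f/∂d_i = (d_o/(d_o+d_i))² = 0.497
δf = √((∂f/∂d_o · δd_o)² + (∂f/∂d_i · δd_i)²) = √(0.168 + 0.0124) = 0.425 cm
f = 15.8 cm.

15.8 ± 0.425 cm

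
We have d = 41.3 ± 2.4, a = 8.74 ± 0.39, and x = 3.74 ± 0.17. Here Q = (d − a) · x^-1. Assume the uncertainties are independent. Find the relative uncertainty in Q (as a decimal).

0.0874

Let u = d − a = 32.6. δu = √(δd² + δa²) = √(5.76 + 0.152) = 2.43, so δu/u = 0.0747.
Q is then a monomial in u, x:
δQ/Q = √((δu/u)² + (-1·δx/x)²) = √(0.00558 + 0.00207) = 0.0874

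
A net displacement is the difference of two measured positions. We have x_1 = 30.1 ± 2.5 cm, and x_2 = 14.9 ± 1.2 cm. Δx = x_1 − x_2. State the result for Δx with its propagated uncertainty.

15.2 ± 2.77 cm

Absolute uncertainties add in quadrature for a linear combination:
  (δx_1)² = 6.25;  (δx_2)² = 1.44
δΔx = √(7.69) = 2.77 cm
Δx = 15.2 cm.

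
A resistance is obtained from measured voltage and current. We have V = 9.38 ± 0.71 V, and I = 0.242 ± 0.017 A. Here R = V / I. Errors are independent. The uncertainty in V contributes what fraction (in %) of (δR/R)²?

(δR/R)² = (1·δV/V)² + (-1·δI/I)²
  V term: (1×0.0757)² = 0.00573
  I term: (-1×0.0702)² = 0.00493
Total = 0.0107. Share from V = 0.00573/0.0107 = 0.537.

53.7%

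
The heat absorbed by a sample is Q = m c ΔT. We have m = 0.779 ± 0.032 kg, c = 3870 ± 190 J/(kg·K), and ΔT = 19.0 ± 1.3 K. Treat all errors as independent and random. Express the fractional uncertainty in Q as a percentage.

Products/powers → add relative errors in quadrature, weighted by exponent:
  (1·δm/m)² = (1×0.0411)² = 0.00169;  (1·δc/c)² = (1×0.0491)² = 0.00241;  (1·δΔT/ΔT)² = (1×0.0684)² = 0.00468
δQ/Q = √(0.00878) = 0.0937

9.37%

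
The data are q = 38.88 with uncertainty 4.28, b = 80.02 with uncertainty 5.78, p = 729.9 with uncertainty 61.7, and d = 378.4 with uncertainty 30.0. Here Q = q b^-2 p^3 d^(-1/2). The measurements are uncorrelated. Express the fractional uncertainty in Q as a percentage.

Q is a product of powers, so relative uncertainties combine in quadrature:
  (1·δq/q)² = (1×0.110)² = 0.0121;  (-2·δb/b)² = (-2×0.0722)² = 0.0209;  (3·δp/p)² = (3×0.0845)² = 0.0643;  (−½·δd/d)² = (-0.5×0.0793)² = 0.00157
δQ/Q = √(0.0989) = 0.314

31.4%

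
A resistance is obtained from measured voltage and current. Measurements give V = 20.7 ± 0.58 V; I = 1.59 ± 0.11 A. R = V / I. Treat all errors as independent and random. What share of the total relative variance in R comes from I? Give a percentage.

(δR/R)² = (1·δV/V)² + (-1·δI/I)²
  V term: (1×0.0280)² = 0.000785
  I term: (-1×0.0692)² = 0.00479
Total = 0.00557. Share from I = 0.00479/0.00557 = 0.859.

85.9%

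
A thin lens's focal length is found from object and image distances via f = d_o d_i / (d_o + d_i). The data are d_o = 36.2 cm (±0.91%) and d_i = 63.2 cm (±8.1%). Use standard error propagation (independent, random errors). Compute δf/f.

0.0301

∂f/∂d_o = (d_i/(d_o+d_i))² = 0.404;  ∂f/∂d_i = (d_o/(d_o+d_i))² = 0.133
δf = √((∂f/∂d_o · δd_o)² + (∂f/∂d_i · δd_i)²) = √(0.0177 + 0.461) = 0.692 cm
f = 23.0 cm, so δf/f = 0.692/23.0 = 0.0301.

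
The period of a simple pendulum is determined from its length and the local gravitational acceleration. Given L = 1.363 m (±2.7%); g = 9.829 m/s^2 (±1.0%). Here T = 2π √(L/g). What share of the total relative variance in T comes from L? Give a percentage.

(δT/T)² = (½·δL/L)² + (−½·δg/g)²
  L term: (0.5×0.0270)² = 0.000182
  g term: (-0.5×0.0100)² = 2.5e-05
Total = 0.000207. Share from L = 0.000182/0.000207 = 0.879.

87.9%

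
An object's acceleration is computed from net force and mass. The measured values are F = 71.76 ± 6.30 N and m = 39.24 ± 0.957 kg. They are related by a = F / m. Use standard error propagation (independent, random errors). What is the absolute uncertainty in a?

Relative error in a monomial: (δa/a)² = Σ (nᵢ · δxᵢ/xᵢ)².
  (1·δF/F)² = (1×0.0878)² = 0.00771;  (-1·δm/m)² = (-1×0.0244)² = 0.000595
δa/a = √(0.00830) = 0.0911
a = 1.829 m/s^2, so δa = 0.0911 × 1.829 = 0.167 m/s^2.

0.167 m/s^2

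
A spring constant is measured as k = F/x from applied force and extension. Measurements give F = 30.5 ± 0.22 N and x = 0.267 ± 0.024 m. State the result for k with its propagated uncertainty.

114 ± 10.3 N/m

k is a product of powers, so relative uncertainties combine in quadrature:
  (1·δF/F)² = (1×0.00721)² = 5.2e-05;  (-1·δx/x)² = (-1×0.0899)² = 0.00808
δk/k = √(0.00813) = 0.0902
k = 114 N/m, so δk = 0.0902 × 114 = 10.3 N/m.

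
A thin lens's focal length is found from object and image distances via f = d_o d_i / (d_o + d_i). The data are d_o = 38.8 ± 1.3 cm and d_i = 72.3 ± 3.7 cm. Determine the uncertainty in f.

∂f/∂d_o = (d_i/(d_o+d_i))² = 0.423;  ∂f/∂d_i = (d_o/(d_o+d_i))² = 0.122
δf = √((∂f/∂d_o · δd_o)² + (∂f/∂d_i · δd_i)²) = √(0.303 + 0.204) = 0.712 cm

0.712 cm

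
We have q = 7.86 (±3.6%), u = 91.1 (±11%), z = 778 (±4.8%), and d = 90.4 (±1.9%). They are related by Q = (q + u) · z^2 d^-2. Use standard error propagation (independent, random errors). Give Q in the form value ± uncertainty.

7330 ± 1060

Let w = q + u = 99.0. δw = √(δq² + δu²) = √(0.0801 + 100) = 10.0, so δw/w = 0.101.
Q is then a monomial in w, z, d:
δQ/Q = √((δw/w)² + (2·δz/z)² + (-2·δd/d)²) = √(0.0103 + 0.00922 + 0.00144) = 0.145
Q = 7330, so δQ = 0.145 × 7330 = 1060.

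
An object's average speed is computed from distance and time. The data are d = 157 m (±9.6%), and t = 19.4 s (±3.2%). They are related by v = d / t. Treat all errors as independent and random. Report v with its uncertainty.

8.09 ± 0.819 m/s

v is a product of powers, so relative uncertainties combine in quadrature:
  (1·δd/d)² = (1×0.0960)² = 0.00922;  (-1·δt/t)² = (-1×0.0320)² = 0.00102
δv/v = √(0.0102) = 0.101
v = 8.09 m/s, so δv = 0.101 × 8.09 = 0.819 m/s.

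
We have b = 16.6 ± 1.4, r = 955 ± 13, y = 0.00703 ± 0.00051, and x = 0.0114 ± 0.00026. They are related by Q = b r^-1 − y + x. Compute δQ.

0.00159

Let p = b·r^-1 = 0.0174. δp/p = √((1·δb/b)² + (-1·δr/r)²) = √(0.00711 + 0.000185) = 0.0854, so δp = 0.00148.
Q = p − y + x: δQ = √(δp² + δy² + δx²) = √(2.21e-06 + 2.6e-07 + 6.76e-08) = 0.00159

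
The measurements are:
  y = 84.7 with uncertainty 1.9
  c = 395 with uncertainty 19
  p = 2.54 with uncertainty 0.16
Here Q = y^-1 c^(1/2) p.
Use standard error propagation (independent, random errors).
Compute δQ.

Each factor contributes (exponent × relative error)² to (δQ/Q)²:
  (-1·δy/y)² = (-1×0.0224)² = 0.000503;  (½·δc/c)² = (0.5×0.0481)² = 0.000578;  (1·δp/p)² = (1×0.0630)² = 0.00397
δQ/Q = √(0.00505) = 0.0711
Q = 0.596, so δQ = 0.0711 × 0.596 = 0.0424.

0.0424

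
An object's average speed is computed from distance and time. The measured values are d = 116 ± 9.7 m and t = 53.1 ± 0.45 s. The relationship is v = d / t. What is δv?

0.184 m/s

For a monomial v ∝ d, t^-1, fractional errors add in quadrature:
  (1·δd/d)² = (1×0.0836)² = 0.00699;  (-1·δt/t)² = (-1×0.00847)² = 7.18e-05
δv/v = √(0.00706) = 0.0840
v = 2.18 m/s, so δv = 0.0840 × 2.18 = 0.184 m/s.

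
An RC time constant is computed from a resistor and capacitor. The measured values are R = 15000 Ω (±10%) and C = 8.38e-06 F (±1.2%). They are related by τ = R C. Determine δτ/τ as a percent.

10.1%

Products/powers → add relative errors in quadrature, weighted by exponent:
  (1·δR/R)² = (1×0.100)² = 0.0100;  (1·δC/C)² = (1×0.0120)² = 0.000144
δτ/τ = √(0.0101) = 0.101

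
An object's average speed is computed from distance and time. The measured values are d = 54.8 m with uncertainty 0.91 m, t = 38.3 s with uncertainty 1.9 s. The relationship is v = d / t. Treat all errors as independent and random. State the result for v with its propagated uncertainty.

1.43 ± 0.0749 m/s

v is a product of powers, so relative uncertainties combine in quadrature:
  (1·δd/d)² = (1×0.0166)² = 0.000276;  (-1·δt/t)² = (-1×0.0496)² = 0.00246
δv/v = √(0.00274) = 0.0523
v = 1.43 m/s, so δv = 0.0523 × 1.43 = 0.0749 m/s.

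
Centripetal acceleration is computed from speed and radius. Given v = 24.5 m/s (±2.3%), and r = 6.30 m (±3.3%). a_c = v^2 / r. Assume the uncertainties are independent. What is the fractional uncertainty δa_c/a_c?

Relative error in a monomial: (δa_c/a_c)² = Σ (nᵢ · δxᵢ/xᵢ)².
  (2·δv/v)² = (2×0.0230)² = 0.00212;  (-1·δr/r)² = (-1×0.0330)² = 0.00109
δa_c/a_c = √(0.00320) = 0.0566

0.0566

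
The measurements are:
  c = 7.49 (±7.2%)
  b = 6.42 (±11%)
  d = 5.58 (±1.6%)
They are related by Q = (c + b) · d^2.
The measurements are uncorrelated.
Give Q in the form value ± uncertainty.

433 ± 30.9

Let u = c + b = 13.9. δu = √(δc² + δb²) = √(0.291 + 0.499) = 0.889, so δu/u = 0.0639.
Q is then a monomial in u, d:
δQ/Q = √((δu/u)² + (2·δd/d)²) = √(0.00408 + 0.00102) = 0.0714
Q = 433, so δQ = 0.0714 × 433 = 30.9.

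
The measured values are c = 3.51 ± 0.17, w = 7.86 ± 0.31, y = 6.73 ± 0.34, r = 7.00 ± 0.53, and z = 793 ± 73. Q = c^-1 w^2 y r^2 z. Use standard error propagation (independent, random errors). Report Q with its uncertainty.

Since Q is a product/quotient, work with relative uncertainties:
  (-1·δc/c)² = (-1×0.0484)² = 0.00235;  (2·δw/w)² = (2×0.0394)² = 0.00622;  (1·δy/y)² = (1×0.0505)² = 0.00255;  (2·δr/r)² = (2×0.0757)² = 0.0229;  (1·δz/z)² = (1×0.0921)² = 0.00847
δQ/Q = √(0.0425) = 0.206
Q = 4.6e+06, so δQ = 0.206 × 4.6e+06 = 9.49e+05.

(4.60 ± 0.949) × 10^6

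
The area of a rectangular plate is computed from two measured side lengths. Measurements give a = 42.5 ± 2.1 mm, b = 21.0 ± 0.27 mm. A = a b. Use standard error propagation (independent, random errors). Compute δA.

Since A is a product/quotient, work with relative uncertainties:
  (1·δa/a)² = (1×0.0494)² = 0.00244;  (1·δb/b)² = (1×0.0129)² = 0.000165
δA/A = √(0.00261) = 0.0511
A = 892 mm^2, so δA = 0.0511 × 892 = 45.6 mm^2.

45.6 mm^2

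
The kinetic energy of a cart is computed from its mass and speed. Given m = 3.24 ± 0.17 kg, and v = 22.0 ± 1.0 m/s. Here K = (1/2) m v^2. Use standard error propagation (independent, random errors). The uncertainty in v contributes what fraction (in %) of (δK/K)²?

(δK/K)² = (1·δm/m)² + (2·δv/v)²
  m term: (1×0.0525)² = 0.00275
  v term: (2×0.0455)² = 0.00826
Total = 0.0110. Share from v = 0.00826/0.0110 = 0.750.

75.0%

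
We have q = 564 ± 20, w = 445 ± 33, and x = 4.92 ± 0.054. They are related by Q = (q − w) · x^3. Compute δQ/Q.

0.326

Let u = q − w = 119. δu = √(δq² + δw²) = √(400 + 1090) = 38.6, so δu/u = 0.324.
Q is then a monomial in u, x:
δQ/Q = √((δu/u)² + (3·δx/x)²) = √(0.105 + 0.00108) = 0.326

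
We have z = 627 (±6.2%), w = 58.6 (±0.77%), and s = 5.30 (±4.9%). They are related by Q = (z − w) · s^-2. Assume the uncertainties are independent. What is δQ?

Let u = z − w = 568. δu = √(δz² + δw²) = √(1510 + 0.204) = 38.9, so δu/u = 0.0684.
Q is then a monomial in u, s:
δQ/Q = √((δu/u)² + (-2·δs/s)²) = √(0.00468 + 0.00960) = 0.120
Q = 20.2, so δQ = 0.120 × 20.2 = 2.42.

2.42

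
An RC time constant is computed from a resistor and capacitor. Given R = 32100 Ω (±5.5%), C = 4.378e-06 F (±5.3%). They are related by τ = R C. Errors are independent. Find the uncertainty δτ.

Products/powers → add relative errors in quadrature, weighted by exponent:
  (1·δR/R)² = (1×0.0550)² = 0.00302;  (1·δC/C)² = (1×0.0530)² = 0.00281
δτ/τ = √(0.00583) = 0.0764
τ = 0.1405 s, so δτ = 0.0764 × 0.1405 = 0.0107 s.

0.0107 s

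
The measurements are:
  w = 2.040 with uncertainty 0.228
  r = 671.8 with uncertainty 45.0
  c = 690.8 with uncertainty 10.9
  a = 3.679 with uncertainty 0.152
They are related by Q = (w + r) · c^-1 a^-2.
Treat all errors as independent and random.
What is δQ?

0.00774

Let u = w + r = 673.8. δu = √(δw² + δr²) = √(0.0520 + 2020) = 45.0, so δu/u = 0.0668.
Q is then a monomial in u, c, a:
δQ/Q = √((δu/u)² + (-1·δc/c)² + (-2·δa/a)²) = √(0.00446 + 0.000249 + 0.00683) = 0.107
Q = 0.07207, so δQ = 0.107 × 0.07207 = 0.00774.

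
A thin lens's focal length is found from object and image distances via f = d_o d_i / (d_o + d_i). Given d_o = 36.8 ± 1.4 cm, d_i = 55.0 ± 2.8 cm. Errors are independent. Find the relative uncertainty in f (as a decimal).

0.0306

∂f/∂d_o = (d_i/(d_o+d_i))² = 0.359;  ∂f/∂d_i = (d_o/(d_o+d_i))² = 0.161
δf = √((∂f/∂d_o · δd_o)² + (∂f/∂d_i · δd_i)²) = √(0.253 + 0.202) = 0.675 cm
f = 22.0 cm, so δf/f = 0.675/22.0 = 0.0306.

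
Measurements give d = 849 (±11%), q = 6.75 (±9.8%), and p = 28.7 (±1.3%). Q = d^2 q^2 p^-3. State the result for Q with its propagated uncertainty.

1390 ± 413

Products/powers → add relative errors in quadrature, weighted by exponent:
  (2·δd/d)² = (2×0.110)² = 0.0484;  (2·δq/q)² = (2×0.0980)² = 0.0384;  (-3·δp/p)² = (-3×0.0130)² = 0.00152
δQ/Q = √(0.0883) = 0.297
Q = 1390, so δQ = 0.297 × 1390 = 413.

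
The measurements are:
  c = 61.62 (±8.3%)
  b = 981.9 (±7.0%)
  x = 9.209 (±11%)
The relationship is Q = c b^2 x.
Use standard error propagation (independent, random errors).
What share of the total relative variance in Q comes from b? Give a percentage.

50.8%

(δQ/Q)² = (1·δc/c)² + (2·δb/b)² + (1·δx/x)²
  c term: (1×0.0830)² = 0.00689
  b term: (2×0.0700)² = 0.0196
  x term: (1×0.110)² = 0.0121
Total = 0.0386. Share from b = 0.0196/0.0386 = 0.508.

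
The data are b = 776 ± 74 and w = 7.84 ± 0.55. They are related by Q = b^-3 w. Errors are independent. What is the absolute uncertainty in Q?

4.94e-09

Relative error in a monomial: (δQ/Q)² = Σ (nᵢ · δxᵢ/xᵢ)².
  (-3·δb/b)² = (-3×0.0954)² = 0.0818;  (1·δw/w)² = (1×0.0702)² = 0.00492
δQ/Q = √(0.0868) = 0.295
Q = 1.68e-08, so δQ = 0.295 × 1.68e-08 = 4.94e-09.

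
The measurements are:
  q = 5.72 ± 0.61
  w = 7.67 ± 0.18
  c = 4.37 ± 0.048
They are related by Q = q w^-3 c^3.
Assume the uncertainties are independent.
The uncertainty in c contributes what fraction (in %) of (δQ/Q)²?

6.23%

(δQ/Q)² = (1·δq/q)² + (-3·δw/w)² + (3·δc/c)²
  q term: (1×0.107)² = 0.0114
  w term: (-3×0.0235)² = 0.00496
  c term: (3×0.0110)² = 0.00109
Total = 0.0174. Share from c = 0.00109/0.0174 = 0.0623.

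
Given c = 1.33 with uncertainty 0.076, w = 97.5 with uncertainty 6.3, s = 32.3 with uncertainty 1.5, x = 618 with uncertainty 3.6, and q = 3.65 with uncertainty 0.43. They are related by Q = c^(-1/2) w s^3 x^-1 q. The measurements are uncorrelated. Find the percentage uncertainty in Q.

Each factor contributes (exponent × relative error)² to (δQ/Q)²:
  (−½·δc/c)² = (-0.5×0.0571)² = 0.000816;  (1·δw/w)² = (1×0.0646)² = 0.00418;  (3·δs/s)² = (3×0.0464)² = 0.0194;  (-1·δx/x)² = (-1×0.00583)² = 3.39e-05;  (1·δq/q)² = (1×0.118)² = 0.0139
δQ/Q = √(0.0383) = 0.196

19.6%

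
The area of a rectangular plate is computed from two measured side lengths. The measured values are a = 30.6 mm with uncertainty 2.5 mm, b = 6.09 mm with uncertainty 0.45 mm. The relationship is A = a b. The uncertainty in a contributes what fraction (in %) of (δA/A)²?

(δA/A)² = (1·δa/a)² + (1·δb/b)²
  a term: (1×0.0817)² = 0.00667
  b term: (1×0.0739)² = 0.00546
Total = 0.0121. Share from a = 0.00667/0.0121 = 0.550.

55.0%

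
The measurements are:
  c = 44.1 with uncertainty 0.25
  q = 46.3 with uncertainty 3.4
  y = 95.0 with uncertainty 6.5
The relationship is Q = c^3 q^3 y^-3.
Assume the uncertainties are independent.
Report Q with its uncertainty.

For a monomial Q ∝ c^3, q^3, y^-3, fractional errors add in quadrature:
  (3·δc/c)² = (3×0.00567)² = 0.000289;  (3·δq/q)² = (3×0.0734)² = 0.0485;  (-3·δy/y)² = (-3×0.0684)² = 0.0421
δQ/Q = √(0.0910) = 0.302
Q = 9930, so δQ = 0.302 × 9930 = 2990.

9930 ± 2990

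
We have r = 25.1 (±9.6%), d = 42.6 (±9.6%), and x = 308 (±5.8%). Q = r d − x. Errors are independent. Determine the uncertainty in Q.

Let p = r·d = 1070. δp/p = √((1·δr/r)² + (1·δd/d)²) = √(0.00922 + 0.00922) = 0.136, so δp = 145.
Q = p − x: δQ = √(δp² + δx²) = √(21100 + 319) = 146

146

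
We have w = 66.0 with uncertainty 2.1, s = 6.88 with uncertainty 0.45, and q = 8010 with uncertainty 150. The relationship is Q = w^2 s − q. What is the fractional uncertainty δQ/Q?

0.125

Let p = w^2·s = 30000. δp/p = √((2·δw/w)² + (1·δs/s)²) = √(0.00405 + 0.00428) = 0.0913, so δp = 2730.
Q = p − q: δQ = √(δp² + δq²) = √(7.48e+06 + 22500) = 2740
Q = 22000, so δQ/Q = 2740/22000 = 0.125.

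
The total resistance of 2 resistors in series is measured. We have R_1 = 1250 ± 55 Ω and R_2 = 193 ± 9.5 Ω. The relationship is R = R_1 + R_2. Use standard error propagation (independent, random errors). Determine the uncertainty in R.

55.8 Ω

Each term contributes (cᵢ δxᵢ)² to (δR)²:
  (δR_1)² = 3020;  (δR_2)² = 90.2
δR = √(3120) = 55.8 Ω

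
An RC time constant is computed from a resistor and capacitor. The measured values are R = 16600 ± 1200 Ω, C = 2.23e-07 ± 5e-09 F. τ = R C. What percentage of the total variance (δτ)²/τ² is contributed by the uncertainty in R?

(δτ/τ)² = (1·δR/R)² + (1·δC/C)²
  R term: (1×0.0723)² = 0.00523
  C term: (1×0.0224)² = 0.000503
Total = 0.00573. Share from R = 0.00523/0.00573 = 0.912.

91.2%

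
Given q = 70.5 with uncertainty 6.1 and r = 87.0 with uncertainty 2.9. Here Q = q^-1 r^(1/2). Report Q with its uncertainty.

Products/powers → add relative errors in quadrature, weighted by exponent:
  (-1·δq/q)² = (-1×0.0865)² = 0.00749;  (½·δr/r)² = (0.5×0.0333)² = 0.000278
δQ/Q = √(0.00776) = 0.0881
Q = 0.132, so δQ = 0.0881 × 0.132 = 0.0117.

0.132 ± 0.0117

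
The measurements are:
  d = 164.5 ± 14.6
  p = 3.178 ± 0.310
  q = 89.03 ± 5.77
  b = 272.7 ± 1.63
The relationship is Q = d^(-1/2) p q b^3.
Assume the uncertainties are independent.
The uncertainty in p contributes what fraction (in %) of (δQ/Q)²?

59.4%

(δQ/Q)² = (−½·δd/d)² + (1·δp/p)² + (1·δq/q)² + (3·δb/b)²
  d term: (-0.5×0.0888)² = 0.00197
  p term: (1×0.0975)² = 0.00952
  q term: (1×0.0648)² = 0.00420
  b term: (3×0.00598)² = 0.000322
Total = 0.0160. Share from p = 0.00952/0.0160 = 0.594.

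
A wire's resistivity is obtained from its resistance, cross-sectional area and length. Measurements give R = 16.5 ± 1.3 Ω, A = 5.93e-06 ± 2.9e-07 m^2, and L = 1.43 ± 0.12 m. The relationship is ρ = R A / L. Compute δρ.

8.56e-06 Ω·m

Relative error in a monomial: (δρ/ρ)² = Σ (nᵢ · δxᵢ/xᵢ)².
  (1·δR/R)² = (1×0.0788)² = 0.00621;  (1·δA/A)² = (1×0.0489)² = 0.00239;  (-1·δL/L)² = (-1×0.0839)² = 0.00704
δρ/ρ = √(0.0156) = 0.125
ρ = 6.84e-05 Ω·m, so δρ = 0.125 × 6.84e-05 = 8.56e-06 Ω·m.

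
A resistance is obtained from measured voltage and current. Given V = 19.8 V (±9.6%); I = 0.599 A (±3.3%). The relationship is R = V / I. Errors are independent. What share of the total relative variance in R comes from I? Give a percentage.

10.6%

(δR/R)² = (1·δV/V)² + (-1·δI/I)²
  V term: (1×0.0960)² = 0.00922
  I term: (-1×0.0330)² = 0.00109
Total = 0.0103. Share from I = 0.00109/0.0103 = 0.106.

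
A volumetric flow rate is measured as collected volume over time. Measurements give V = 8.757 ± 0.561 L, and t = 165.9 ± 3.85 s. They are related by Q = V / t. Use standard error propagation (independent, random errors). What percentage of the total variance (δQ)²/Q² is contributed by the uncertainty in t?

11.6%

(δQ/Q)² = (1·δV/V)² + (-1·δt/t)²
  V term: (1×0.0641)² = 0.00410
  t term: (-1×0.0232)² = 0.000539
Total = 0.00464. Share from t = 0.000539/0.00464 = 0.116.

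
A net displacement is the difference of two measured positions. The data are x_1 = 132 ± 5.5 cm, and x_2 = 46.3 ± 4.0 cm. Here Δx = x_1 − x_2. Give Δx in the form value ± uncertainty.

Δx is a linear combination, so absolute uncertainties add in quadrature:
  (δx_1)² = 30.2;  (δx_2)² = 16.0
δΔx = √(46.2) = 6.80 cm
Δx = 85.7 cm.

85.7 ± 6.80 cm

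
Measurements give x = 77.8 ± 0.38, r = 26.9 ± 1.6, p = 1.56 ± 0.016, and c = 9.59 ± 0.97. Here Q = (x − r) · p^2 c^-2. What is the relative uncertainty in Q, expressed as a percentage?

20.6%

Let u = x − r = 50.9. δu = √(δx² + δr²) = √(0.144 + 2.56) = 1.64, so δu/u = 0.0323.
Q is then a monomial in u, p, c:
δQ/Q = √((δu/u)² + (2·δp/p)² + (-2·δc/c)²) = √(0.00104 + 0.000421 + 0.0409) = 0.206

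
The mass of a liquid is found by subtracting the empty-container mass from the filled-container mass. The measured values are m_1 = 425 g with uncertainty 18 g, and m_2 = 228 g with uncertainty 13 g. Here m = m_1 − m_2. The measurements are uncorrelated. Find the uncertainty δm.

22.2 g

Sums and differences: (δm)² = Σ (cᵢ δxᵢ)².
  (δm_1)² = 324;  (δm_2)² = 169
δm = √(493) = 22.2 g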